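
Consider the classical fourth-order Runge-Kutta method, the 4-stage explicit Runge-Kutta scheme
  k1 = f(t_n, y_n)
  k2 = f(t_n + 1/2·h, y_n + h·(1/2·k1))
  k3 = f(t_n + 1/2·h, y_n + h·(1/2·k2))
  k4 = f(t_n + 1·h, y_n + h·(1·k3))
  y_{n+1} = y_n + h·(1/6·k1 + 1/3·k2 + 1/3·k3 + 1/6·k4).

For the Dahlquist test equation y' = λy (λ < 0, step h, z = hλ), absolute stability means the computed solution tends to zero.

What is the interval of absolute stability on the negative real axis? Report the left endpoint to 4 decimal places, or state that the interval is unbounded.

On y'=λy, z=hλ:
  order 4, 4-stage ⇒ R(z)=1+z+z^2/2+z^3/6+z^4/24
  (e.g. R(-1.46)=0.27643, |R|=0.27643)

Solve |R(x)|<1 on ℝ⁻.
x=-1.46: |R|=0.2764
|R(-2.79)|=1.0071 |R(-1.38)|=0.2853 |R(-0.78)|=0.4605
Bisect:
  x_lo=-3.1767 |R|=1.7693  x_hi=-0.1761 |R|=0.8386
  mid=-1.67638 |R|=0.27263 →hi
  mid=-2.42653 |R|=0.58079 →hi
  mid=-2.80161 |R|=1.02488 →lo
  mid=-2.61407 |R|=0.77108 →hi
  mid=-2.70784 |R|=0.88937 →hi
  mid=-2.75472 |R|=0.95488 →hi
  mid=-2.77817 |R|=0.98931 →hi
  mid=-2.78989 |R|=1.00695 →lo
  mid=-2.78403 |R|=0.99809 →hi
  mid=-2.78696 |R|=1.00251 →lo
  ...
  [-2.78531,-2.78513] ⇒ x*=-2.7853
Interval (-2.7853, 0).

(-2.7853, 0).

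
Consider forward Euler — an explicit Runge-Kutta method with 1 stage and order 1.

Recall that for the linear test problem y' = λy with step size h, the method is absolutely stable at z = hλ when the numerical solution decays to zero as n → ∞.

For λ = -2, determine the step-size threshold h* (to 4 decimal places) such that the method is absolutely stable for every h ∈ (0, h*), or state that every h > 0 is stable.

Set f=λy, z=hλ:
  order 1, 1-stage ⇒ R(z)=1+z
  (e.g. R(-0.42)=0.58000, |R|=0.58000)

Need |R(x)|<1, x<0.
x=-0.42: |R|=0.5800
|R(-0.71)|=0.2900 |R(-0.68)|=0.3200 |R(-0.64)|=0.3600
Bisect:
  x_lo=-2.5221 |R|=1.5221  x_hi=-0.3309 |R|=0.6691
  mid=-1.42652 |R|=0.42652 →hi
  mid=-1.97433 |R|=0.97433 →hi
  mid=-2.24824 |R|=1.24824 →lo
  mid=-2.11128 |R|=1.11128 →lo
  mid=-2.04281 |R|=1.04281 →lo
  mid=-2.00857 |R|=1.00857 →lo
  mid=-1.99145 |R|=0.99145 →hi
  mid=-2.00001 |R|=1.00001 →lo
  mid=-1.99573 |R|=0.99573 →hi
  mid=-1.99787 |R|=0.99787 →hi
  ...
  [-2.00001,-1.99988] ⇒ x*=-2.0000
So |R|<1 on (-2.0000, 0).

(-2.0000,0); λ=-2 ⇒ h* = 1.0000.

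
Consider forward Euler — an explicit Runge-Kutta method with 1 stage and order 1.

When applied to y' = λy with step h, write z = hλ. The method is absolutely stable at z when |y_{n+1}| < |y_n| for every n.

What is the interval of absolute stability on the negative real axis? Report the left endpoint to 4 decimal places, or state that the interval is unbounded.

On y'=λy, z=hλ:
  order 1, 1-stage ⇒ R(z)=1+z
  (e.g. R(-1.26)=-0.26000, |R|=0.26000)

Boundary: |R(x)|=1, x<0.
x=-1.26: |R|=0.2600
|R(-2.11)|=1.1100 |R(-1.96)|=0.9600 |R(-0.71)|=0.2900
Bisect:
  x_lo=-2.8059 |R|=1.8059  x_hi=-0.0701 |R|=0.9299
  mid=-1.43804 |R|=0.43804 →hi
  mid=-2.12200 |R|=1.12200 →lo
  mid=-1.78002 |R|=0.78002 →hi
  mid=-1.95101 |R|=0.95101 →hi
  mid=-2.03650 |R|=1.03650 →lo
  mid=-1.99376 |R|=0.99376 →hi
  mid=-2.01513 |R|=1.01513 →lo
  ...
  [-2.00010,-1.99993] ⇒ x*=-2.0000
Stable set (-2.0000, 0).

z∈(-2.0000,0).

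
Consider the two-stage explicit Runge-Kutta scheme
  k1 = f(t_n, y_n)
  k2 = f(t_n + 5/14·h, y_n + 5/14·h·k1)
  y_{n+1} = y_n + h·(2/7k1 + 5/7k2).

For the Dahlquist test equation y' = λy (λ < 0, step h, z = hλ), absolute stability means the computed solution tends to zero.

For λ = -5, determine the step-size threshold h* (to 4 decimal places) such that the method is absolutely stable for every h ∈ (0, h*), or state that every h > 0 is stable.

(-3.9200,0); λ=-5 ⇒ h* = (98/25)/5 = 0.7840.

On y'=λy, z=hλ:
  k1=λy_n ⇒ h·k1=z·y_n;  k2=λ(1+5/14z)y_n ⇒ h·k2=z(1+5/14z)y_n
  y_{n+1}/y_n = 1 + 2/7z + 5/7z(1+5/14z) = 1 + z + 25/98z²
  Hence R(z) = 1 + z + 25/98z².

Need |R(x)|<1, x<0.
x=-0.41: |R|=0.6329
R=1: x+25/98x²=0 ⇒ x=−98/25=-3.9200; min R=1−1/(4·25/98)=0.0200>−1
Confirm numerically:
  x=-1.998: |R|=0.02037 <1
  x=-1.980: |R|=0.02010 <1
  x=-1.575: |R|=0.05781 <1
  x=-4.079: |R|=1.16545 >1
  x=-3.959: |R|=1.03939 >1
Stable set (-3.9200, 0).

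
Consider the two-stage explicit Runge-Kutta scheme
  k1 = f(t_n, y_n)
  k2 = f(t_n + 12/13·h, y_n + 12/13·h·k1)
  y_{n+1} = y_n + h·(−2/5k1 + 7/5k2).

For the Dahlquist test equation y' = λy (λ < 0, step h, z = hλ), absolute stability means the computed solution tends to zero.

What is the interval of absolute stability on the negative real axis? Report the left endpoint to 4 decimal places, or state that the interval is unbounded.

(-0.7738, 0).

Set f=λy, z=hλ:
  k1=λy_n ⇒ h·k1=z·y_n;  k2=λ(1+12/13z)y_n ⇒ h·k2=z(1+12/13z)y_n
  y_{n+1}/y_n = 1 − 2/5z + 7/5z(1+12/13z) = 1 + z + 84/65z²
  ⇒ R(z) = 1 + z + 84/65z².

Solve |R(x)|<1 on ℝ⁻.
x=-1.34: |R|=1.9805
R=1: x+84/65x²=0 ⇒ x=−65/84=-0.7738; min R=1−1/(4·84/65)=0.8065>−1
Confirm numerically:
  x=-0.651: |R|=0.89668 <1
  x=-0.641: |R|=0.88998 <1
  x=-0.570: |R|=0.84987 <1
  x=-0.444: |R|=0.81076 <1
  x=-1.055: |R|=1.38337 >1
  x=-0.912: |R|=1.16287 >1
So |R|<1 on (-0.7738, 0).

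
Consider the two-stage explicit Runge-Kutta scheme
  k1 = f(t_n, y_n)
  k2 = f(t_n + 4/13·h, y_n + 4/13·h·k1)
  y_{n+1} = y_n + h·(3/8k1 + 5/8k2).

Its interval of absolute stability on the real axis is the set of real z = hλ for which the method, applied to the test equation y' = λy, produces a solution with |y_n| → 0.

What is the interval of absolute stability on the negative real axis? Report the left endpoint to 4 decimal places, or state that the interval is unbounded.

With y'=λy (z=hλ):
  k1=λy_n ⇒ h·k1=z·y_n;  k2=λ(1+4/13z)y_n ⇒ h·k2=z(1+4/13z)y_n
  y_{n+1}/y_n = 1 + 3/8z + 5/8z(1+4/13z) = 1 + z + 5/26z²
  ⇒ R(z) = 1 + z + 5/26z².

Find x<0 with |R(x)|<1.
x=-1.62: |R|=0.1153
R=1: x+5/26x²=0 ⇒ x=−26/5=-5.2000; min R=1−1/(4·5/26)=-0.3000>−1
Confirm numerically:
  x=-4.085: |R|=0.12408 <1
  x=-3.773: |R|=0.03540 <1
  x=-3.174: |R|=0.23664 <1
  x=-2.999: |R|=0.26938 <1
  x=-5.682: |R|=1.52668 >1
  x=-5.469: |R|=1.28292 >1
Interval (-5.2000, 0).

(-5.2000, 0).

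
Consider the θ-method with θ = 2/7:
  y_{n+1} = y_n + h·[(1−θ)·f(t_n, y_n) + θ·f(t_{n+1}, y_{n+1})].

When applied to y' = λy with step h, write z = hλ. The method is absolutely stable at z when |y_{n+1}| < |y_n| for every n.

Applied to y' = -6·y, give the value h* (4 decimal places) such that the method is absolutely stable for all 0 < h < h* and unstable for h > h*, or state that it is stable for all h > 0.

(-4.6667,0); λ=-6 ⇒ h* = (14/3)/6 = 0.7778.

Set f=λy, z=hλ:
  y_{n+1} = y_n + z·[5/7·y_n + 2/7·y_{n+1}] ⇒ (1 − 2/7z)y_{n+1} = (1 + 5/7z)y_n
  so R(z) = (1 + 5/7z)/(1 − 2/7z).

Boundary: |R(x)|=1, x<0.
x=-0.58: |R|=0.5025
R=−1: 1+5/7x = −1+2/7x ⇒ -3/7x=2 ⇒ x=2/(-3/7)=-4.6667
Confirm numerically:
  x=-3.303: |R|=0.69932 <1
  x=-2.854: |R|=0.57208 <1
  x=-2.660: |R|=0.51136 <1
  x=-5.257: |R|=1.10112 >1
  x=-4.841: |R|=1.03135 >1
Interval (-4.6667, 0).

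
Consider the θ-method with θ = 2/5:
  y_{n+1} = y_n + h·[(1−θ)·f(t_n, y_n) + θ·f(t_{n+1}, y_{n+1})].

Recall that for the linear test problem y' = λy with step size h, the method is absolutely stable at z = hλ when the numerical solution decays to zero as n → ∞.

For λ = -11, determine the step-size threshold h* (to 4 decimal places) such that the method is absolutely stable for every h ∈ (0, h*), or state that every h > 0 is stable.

Test eqn y'=λy, z=hλ:
  y_{n+1} = y_n + z·[3/5·y_n + 2/5·y_{n+1}] ⇒ (1 − 2/5z)y_{n+1} = (1 + 3/5z)y_n
  ⇒ R(z) = (1 + 3/5z)/(1 − 2/5z).

Boundary: |R(x)|=1, x<0.
x=-0.56: |R|=0.5425
R=−1: 1+3/5x = −1+2/5x ⇒ -1/5x=2 ⇒ x=2/(-1/5)=-10.0000
Confirm numerically:
  x=-9.789: |R|=0.99142 <1
  x=-9.352: |R|=0.97266 <1
  x=-5.767: |R|=0.74398 <1
  x=-10.513: |R|=1.01971 >1
  x=-10.181: |R|=1.00714 >1
  x=-10.028: |R|=1.00112 >1
So |R|<1 on (-10.0000, 0).

(-10.0000,0); λ=-11 ⇒ h* = (10)/11 = 0.9091.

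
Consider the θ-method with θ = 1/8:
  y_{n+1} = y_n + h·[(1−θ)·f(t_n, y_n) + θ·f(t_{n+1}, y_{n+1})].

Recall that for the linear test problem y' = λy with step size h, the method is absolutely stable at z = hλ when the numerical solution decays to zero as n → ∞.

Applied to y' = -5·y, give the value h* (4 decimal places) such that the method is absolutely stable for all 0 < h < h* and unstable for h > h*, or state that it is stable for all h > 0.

Test eqn y'=λy, z=hλ:
  y_{n+1} = y_n + z·[7/8·y_n + 1/8·y_{n+1}] ⇒ (1 − 1/8z)y_{n+1} = (1 + 7/8z)y_n
  ⇒ R(z) = (1 + 7/8z)/(1 − 1/8z).

Need |R(x)|<1, x<0.
x=-0.89: |R|=0.1991
R=−1: 1+7/8x = −1+1/8x ⇒ -3/4x=2 ⇒ x=2/(-3/4)=-2.6667
Confirm numerically:
  x=-2.357: |R|=0.82060 <1
  x=-1.930: |R|=0.55488 <1
  x=-1.465: |R|=0.23825 <1
  x=-1.100: |R|=0.03297 <1
  x=-3.131: |R|=1.25029 >1
  x=-2.854: |R|=1.10356 >1
So |R|<1 on (-2.6667, 0).

(-2.6667,0); λ=-5 ⇒ h* = (8/3)/5 = 0.5333.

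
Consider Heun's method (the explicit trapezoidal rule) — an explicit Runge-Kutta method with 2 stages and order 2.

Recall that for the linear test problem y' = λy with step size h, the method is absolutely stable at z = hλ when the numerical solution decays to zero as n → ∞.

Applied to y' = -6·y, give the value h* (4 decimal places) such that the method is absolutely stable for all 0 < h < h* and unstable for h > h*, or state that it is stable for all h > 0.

(-2.0000,0); λ=-6 ⇒ h* = 0.3333.

With y'=λy (z=hλ):
  order 2, 2-stage ⇒ R(z)=1+z+z^2/2
  (e.g. R(-1.26)=0.53380, |R|=0.53380)

Need |R(x)|<1, x<0.
x=-1.26: |R|=0.5338
|R(-1.29)|=0.5421 |R(-1.02)|=0.5002 |R(-0.92)|=0.5032
Bisect:
  x_lo=-2.7996 |R|=2.1193  x_hi=-0.3139 |R|=0.7354
  mid=-1.55675 |R|=0.65498 →hi
  mid=-2.17817 |R|=1.19405 →lo
  mid=-1.86746 |R|=0.87624 →hi
  mid=-2.02282 |R|=1.02308 →lo
  mid=-1.94514 |R|=0.94664 →hi
  mid=-1.98398 |R|=0.98411 →hi
  mid=-2.00340 |R|=1.00340 →lo
  mid=-1.99369 |R|=0.99371 →hi
  ...
  [-2.00006,-1.99991] ⇒ x*=-2.0000
Interval (-2.0000, 0).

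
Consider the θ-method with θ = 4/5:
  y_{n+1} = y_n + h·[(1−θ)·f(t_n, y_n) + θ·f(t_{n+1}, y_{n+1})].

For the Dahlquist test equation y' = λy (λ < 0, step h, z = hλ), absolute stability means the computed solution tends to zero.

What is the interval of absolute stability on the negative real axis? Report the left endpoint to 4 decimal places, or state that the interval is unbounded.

unbounded; (−∞, 0).

With y'=λy (z=hλ):
  y_{n+1} = y_n + z·[1/5·y_n + 4/5·y_{n+1}] ⇒ (1 − 4/5z)y_{n+1} = (1 + 1/5z)y_n
  so R(z) = (1 + 1/5z)/(1 − 4/5z).

Solve |R(x)|<1 on ℝ⁻.
x=-0.3: |R|=0.7581
x=-2: |R|=0.2308
x=-10: |R|=0.1111
x=-100: |R|=0.2346
θ=4/5≥1/2 ⇒ |1+1/5x|<|1−4/5x| ∀x<0 ⇒ unbounded interval.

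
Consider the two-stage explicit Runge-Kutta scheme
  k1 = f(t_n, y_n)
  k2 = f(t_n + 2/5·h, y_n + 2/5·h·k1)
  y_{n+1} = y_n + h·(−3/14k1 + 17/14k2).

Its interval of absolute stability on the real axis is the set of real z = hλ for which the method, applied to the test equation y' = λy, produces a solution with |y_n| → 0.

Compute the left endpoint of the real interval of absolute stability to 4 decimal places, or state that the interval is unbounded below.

Test eqn y'=λy, z=hλ:
  k1=λy_n ⇒ h·k1=z·y_n;  k2=λ(1+2/5z)y_n ⇒ h·k2=z(1+2/5z)y_n
  y_{n+1}/y_n = 1 − 3/14z + 17/14z(1+2/5z) = 1 + z + 17/35z²
  ⇒ R(z) = 1 + z + 17/35z².

Solve |R(x)|<1 on ℝ⁻.
x=-0.5: |R|=0.6214
R=1: x+17/35x²=0 ⇒ x=−35/17=-2.0588; min R=1−1/(4·17/35)=0.4853>−1
Confirm numerically:
  x=-1.490: |R|=0.58833 <1
  x=-1.230: |R|=0.50484 <1
  x=-1.114: |R|=0.48877 <1
  x=-1.020: |R|=0.48534 <1
  x=-2.597: |R|=1.67886 >1
  x=-2.092: |R|=1.03371 >1
Stable set (-2.0588, 0).

left endpoint -2.0588.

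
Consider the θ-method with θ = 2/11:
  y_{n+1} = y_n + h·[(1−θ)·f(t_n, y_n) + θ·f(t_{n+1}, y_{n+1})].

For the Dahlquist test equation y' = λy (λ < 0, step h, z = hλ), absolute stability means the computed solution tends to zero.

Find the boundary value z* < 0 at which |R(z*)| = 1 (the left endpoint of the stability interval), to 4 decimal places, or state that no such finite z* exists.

Test eqn y'=λy, z=hλ:
  y_{n+1} = y_n + z·[9/11·y_n + 2/11·y_{n+1}] ⇒ (1 − 2/11z)y_{n+1} = (1 + 9/11z)y_n
  so R(z) = (1 + 9/11z)/(1 − 2/11z).

Need |R(x)|<1, x<0.
x=-0.95: |R|=0.1899
R=−1: 1+9/11x = −1+2/11x ⇒ -7/11x=2 ⇒ x=2/(-7/11)=-3.1429
Confirm numerically:
  x=-2.813: |R|=0.86112 <1
  x=-2.487: |R|=0.71260 <1
  x=-1.303: |R|=0.05343 <1
  x=-3.546: |R|=1.15598 >1
  x=-3.528: |R|=1.14931 >1
  x=-3.521: |R|=1.14671 >1
So |R|<1 on (-3.1429, 0).

z* = -3.1429.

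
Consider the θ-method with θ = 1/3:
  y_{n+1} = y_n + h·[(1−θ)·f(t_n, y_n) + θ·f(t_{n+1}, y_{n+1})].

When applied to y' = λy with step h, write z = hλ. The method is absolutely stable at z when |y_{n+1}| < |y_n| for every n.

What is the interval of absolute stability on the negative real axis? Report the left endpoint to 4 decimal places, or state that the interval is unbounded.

(-6.0000, 0).

On y'=λy, z=hλ:
  y_{n+1} = y_n + z·[2/3·y_n + 1/3·y_{n+1}] ⇒ (1 − 1/3z)y_{n+1} = (1 + 2/3z)y_n
  R(z) = (1 + 2/3z)/(1 − 1/3z).

Need |R(x)|<1, x<0.
x=-0.81: |R|=0.3622
R=−1: 1+2/3x = −1+1/3x ⇒ -1/3x=2 ⇒ x=2/(-1/3)=-6.0000
Confirm numerically:
  x=-5.795: |R|=0.97669 <1
  x=-5.558: |R|=0.94835 <1
  x=-2.752: |R|=0.43533 <1
  x=-2.696: |R|=0.41994 <1
  x=-6.539: |R|=1.05650 >1
  x=-6.413: |R|=1.04388 >1
  x=-6.096: |R|=1.01055 >1
So |R|<1 on (-6.0000, 0).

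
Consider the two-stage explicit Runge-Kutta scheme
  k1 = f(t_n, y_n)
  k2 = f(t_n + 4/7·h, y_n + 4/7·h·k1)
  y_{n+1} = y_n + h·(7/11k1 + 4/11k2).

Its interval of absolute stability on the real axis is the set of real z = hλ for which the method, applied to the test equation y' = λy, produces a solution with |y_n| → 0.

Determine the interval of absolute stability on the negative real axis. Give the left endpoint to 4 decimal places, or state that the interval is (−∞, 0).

Set f=λy, z=hλ:
  k1=λy_n ⇒ h·k1=z·y_n;  k2=λ(1+4/7z)y_n ⇒ h·k2=z(1+4/7z)y_n
  y_{n+1}/y_n = 1 + 7/11z + 4/11z(1+4/7z) = 1 + z + 16/77z²
  Hence R(z) = 1 + z + 16/77z².

Need |R(x)|<1, x<0.
x=-1.37: |R|=0.0200
R=1: x+16/77x²=0 ⇒ x=−77/16=-4.8125; min R=1−1/(4·16/77)=-0.2031>−1
Confirm numerically:
  x=-4.405: |R|=0.62701 <1
  x=-3.640: |R|=0.11316 <1
  x=-1.995: |R|=0.16798 <1
  x=-5.296: |R|=1.53208 >1
  x=-5.211: |R|=1.43150 >1
  x=-4.885: |R|=1.07359 >1
Interval (-4.8125, 0).

z∈(-4.8125,0).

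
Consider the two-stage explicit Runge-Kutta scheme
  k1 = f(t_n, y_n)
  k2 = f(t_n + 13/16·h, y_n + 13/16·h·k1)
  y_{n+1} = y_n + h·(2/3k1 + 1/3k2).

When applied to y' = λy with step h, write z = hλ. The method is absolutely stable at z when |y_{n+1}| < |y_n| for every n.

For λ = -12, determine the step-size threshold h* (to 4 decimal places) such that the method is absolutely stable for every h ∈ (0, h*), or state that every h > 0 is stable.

With y'=λy (z=hλ):
  k1=λy_n ⇒ h·k1=z·y_n;  k2=λ(1+13/16z)y_n ⇒ h·k2=z(1+13/16z)y_n
  y_{n+1}/y_n = 1 + 2/3z + 1/3z(1+13/16z) = 1 + z + 13/48z²
  so R(z) = 1 + z + 13/48z².

Solve |R(x)|<1 on ℝ⁻.
x=-0.46: |R|=0.5973
R=1: x+13/48x²=0 ⇒ x=−48/13=-3.6923; min R=1−1/(4·13/48)=0.0769>−1
Confirm numerically:
  x=-3.364: |R|=0.70088 <1
  x=-2.847: |R|=0.34821 <1
  x=-2.416: |R|=0.16487 <1
  x=-4.051: |R|=1.39354 >1
  x=-3.903: |R|=1.22271 >1
  x=-3.828: |R|=1.14068 >1
Interval (-3.6923, 0).

(-3.6923,0); λ=-12 ⇒ h* = (48/13)/12 = 0.3077.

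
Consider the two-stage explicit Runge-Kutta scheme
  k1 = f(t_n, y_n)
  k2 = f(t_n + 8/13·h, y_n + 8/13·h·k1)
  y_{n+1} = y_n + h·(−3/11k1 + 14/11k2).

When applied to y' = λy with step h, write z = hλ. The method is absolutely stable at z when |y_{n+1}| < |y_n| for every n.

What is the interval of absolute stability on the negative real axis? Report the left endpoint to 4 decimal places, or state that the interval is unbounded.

z∈(-1.2768,0).

Set f=λy, z=hλ:
  k1=λy_n ⇒ h·k1=z·y_n;  k2=λ(1+8/13z)y_n ⇒ h·k2=z(1+8/13z)y_n
  y_{n+1}/y_n = 1 − 3/11z + 14/11z(1+8/13z) = 1 + z + 112/143z²
  so R(z) = 1 + z + 112/143z².

Find x<0 with |R(x)|<1.
x=-1.31: |R|=1.0341
R=1: x+112/143x²=0 ⇒ x=−143/112=-1.2768; min R=1−1/(4·112/143)=0.6808>−1
Confirm numerically:
  x=-1.159: |R|=0.89308 <1
  x=-1.129: |R|=0.86932 <1
  x=-1.042: |R|=0.80839 <1
  x=-1.488: |R|=1.24615 >1
  x=-1.398: |R|=1.13272 >1
Interval (-1.2768, 0).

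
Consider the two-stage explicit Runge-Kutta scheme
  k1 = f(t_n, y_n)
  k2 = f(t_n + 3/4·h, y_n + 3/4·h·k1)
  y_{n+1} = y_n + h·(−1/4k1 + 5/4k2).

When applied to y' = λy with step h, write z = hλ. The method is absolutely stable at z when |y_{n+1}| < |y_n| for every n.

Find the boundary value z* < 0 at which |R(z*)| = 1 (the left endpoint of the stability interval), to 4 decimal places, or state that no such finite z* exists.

z* = -1.0667.

On y'=λy, z=hλ:
  k1=λy_n ⇒ h·k1=z·y_n;  k2=λ(1+3/4z)y_n ⇒ h·k2=z(1+3/4z)y_n
  y_{n+1}/y_n = 1 − 1/4z + 5/4z(1+3/4z) = 1 + z + 15/16z²
  ⇒ R(z) = 1 + z + 15/16z².

Solve |R(x)|<1 on ℝ⁻.
x=-1.68: |R|=1.9660
R=1: x+15/16x²=0 ⇒ x=−16/15=-1.0667; min R=1−1/(4·15/16)=0.7333>−1
Confirm numerically:
  x=-0.944: |R|=0.89144 <1
  x=-0.830: |R|=0.81584 <1
  x=-0.822: |R|=0.81145 <1
  x=-1.391: |R|=1.42295 >1
  x=-1.311: |R|=1.30030 >1
So |R|<1 on (-1.0667, 0).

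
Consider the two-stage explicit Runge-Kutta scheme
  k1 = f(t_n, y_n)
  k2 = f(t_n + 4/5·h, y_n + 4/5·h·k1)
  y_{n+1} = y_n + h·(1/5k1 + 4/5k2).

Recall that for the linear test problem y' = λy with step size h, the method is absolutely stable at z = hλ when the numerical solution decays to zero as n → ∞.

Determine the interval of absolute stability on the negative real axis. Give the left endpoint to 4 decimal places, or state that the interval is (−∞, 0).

z∈(-1.5625,0).

With y'=λy (z=hλ):
  k1=λy_n ⇒ h·k1=z·y_n;  k2=λ(1+4/5z)y_n ⇒ h·k2=z(1+4/5z)y_n
  y_{n+1}/y_n = 1 + 1/5z + 4/5z(1+4/5z) = 1 + z + 16/25z²
  so R(z) = 1 + z + 16/25z².

Solve |R(x)|<1 on ℝ⁻.
x=-0.76: |R|=0.6097
R=1: x+16/25x²=0 ⇒ x=−25/16=-1.5625; min R=1−1/(4·16/25)=0.6094>−1
Confirm numerically:
  x=-1.277: |R|=0.76667 <1
  x=-1.010: |R|=0.64286 <1
  x=-0.783: |R|=0.60938 <1
  x=-0.665: |R|=0.61802 <1
  x=-2.128: |R|=1.77017 >1
  x=-1.742: |R|=1.20012 >1
Interval (-1.5625, 0).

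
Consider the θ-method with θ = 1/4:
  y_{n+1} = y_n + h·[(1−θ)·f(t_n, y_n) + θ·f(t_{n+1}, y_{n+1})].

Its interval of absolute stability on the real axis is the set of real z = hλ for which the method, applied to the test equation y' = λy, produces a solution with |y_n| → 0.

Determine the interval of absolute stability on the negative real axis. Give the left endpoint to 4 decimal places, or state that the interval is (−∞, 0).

Set f=λy, z=hλ:
  y_{n+1} = y_n + z·[3/4·y_n + 1/4·y_{n+1}] ⇒ (1 − 1/4z)y_{n+1} = (1 + 3/4z)y_n
  ⇒ R(z) = (1 + 3/4z)/(1 − 1/4z).

Solve |R(x)|<1 on ℝ⁻.
x=-1.64: |R|=0.1631
R=−1: 1+3/4x = −1+1/4x ⇒ -1/2x=2 ⇒ x=2/(-1/2)=-4.0000
Confirm numerically:
  x=-3.977: |R|=0.99423 <1
  x=-2.952: |R|=0.69850 <1
  x=-2.413: |R|=0.50507 <1
  x=-4.339: |R|=1.08130 >1
  x=-4.146: |R|=1.03585 >1
  x=-4.059: |R|=1.01464 >1
Stable set (-4.0000, 0).

z∈(-4.0000,0).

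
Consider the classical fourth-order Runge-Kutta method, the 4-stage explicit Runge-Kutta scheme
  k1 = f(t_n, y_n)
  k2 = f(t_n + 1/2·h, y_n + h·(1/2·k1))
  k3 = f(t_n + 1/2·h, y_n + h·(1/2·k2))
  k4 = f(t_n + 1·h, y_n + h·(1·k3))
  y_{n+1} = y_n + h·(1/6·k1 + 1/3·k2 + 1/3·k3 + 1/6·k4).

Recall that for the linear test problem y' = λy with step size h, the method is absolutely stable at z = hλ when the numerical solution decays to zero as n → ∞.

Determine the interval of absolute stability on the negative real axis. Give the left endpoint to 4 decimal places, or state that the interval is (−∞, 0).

Set f=λy, z=hλ:
  order 4, 4-stage ⇒ R(z)=1+z+z^2/2+z^3/6+z^4/24
  (e.g. R(-0.59)=0.55487, |R|=0.55487)

Boundary: |R(x)|=1, x<0.
x=-0.59: |R|=0.5549
|R(-2.23)|=0.4386 |R(-2.01)|=0.3367 |R(-1.43)|=0.2793
Bisect:
  x_lo=-3.4142 |R|=2.4428  x_hi=-0.3338 |R|=0.7162
  mid=-1.87401 |R|=0.29895 →hi
  mid=-2.64411 |R|=0.80719 →hi
  mid=-3.02916 |R|=1.43440 →lo
  mid=-2.83664 |R|=1.08021 →lo
  mid=-2.74037 |R|=0.93436 →hi
  mid=-2.78851 |R|=1.00485 →lo
  mid=-2.76444 |R|=0.96901 →hi
  mid=-2.77647 |R|=0.98678 →hi
  mid=-2.78249 |R|=0.99578 →hi
  ...
  [-2.78531,-2.78512] ⇒ x*=-2.7853
Stable set (-2.7853, 0).

z∈(-2.7853,0).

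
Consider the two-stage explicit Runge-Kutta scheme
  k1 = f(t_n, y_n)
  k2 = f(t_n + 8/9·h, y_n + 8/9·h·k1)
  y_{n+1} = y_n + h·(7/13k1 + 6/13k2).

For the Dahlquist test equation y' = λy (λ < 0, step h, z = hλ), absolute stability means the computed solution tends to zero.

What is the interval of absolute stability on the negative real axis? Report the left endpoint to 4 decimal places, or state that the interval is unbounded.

Set f=λy, z=hλ:
  k1=λy_n ⇒ h·k1=z·y_n;  k2=λ(1+8/9z)y_n ⇒ h·k2=z(1+8/9z)y_n
  y_{n+1}/y_n = 1 + 7/13z + 6/13z(1+8/9z) = 1 + z + 16/39z²
  Hence R(z) = 1 + z + 16/39z².

Boundary: |R(x)|=1, x<0.
x=-0.44: |R|=0.6394
R=1: x+16/39x²=0 ⇒ x=−39/16=-2.4375; min R=1−1/(4·16/39)=0.3906>−1
Confirm numerically:
  x=-1.846: |R|=0.55204 <1
  x=-1.785: |R|=0.52217 <1
  x=-1.540: |R|=0.43296 <1
  x=-1.498: |R|=0.42262 <1
  x=-2.549: |R|=1.11660 >1
  x=-2.490: |R|=1.05363 >1
Interval (-2.4375, 0).

(-2.4375, 0).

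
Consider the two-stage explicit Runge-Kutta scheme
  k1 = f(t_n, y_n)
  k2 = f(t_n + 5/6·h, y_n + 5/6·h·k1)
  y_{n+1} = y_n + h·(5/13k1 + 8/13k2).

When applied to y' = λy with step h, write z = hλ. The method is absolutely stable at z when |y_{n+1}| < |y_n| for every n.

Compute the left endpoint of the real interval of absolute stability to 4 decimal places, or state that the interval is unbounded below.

left endpoint -1.9500.

With y'=λy (z=hλ):
  k1=λy_n ⇒ h·k1=z·y_n;  k2=λ(1+5/6z)y_n ⇒ h·k2=z(1+5/6z)y_n
  y_{n+1}/y_n = 1 + 5/13z + 8/13z(1+5/6z) = 1 + z + 20/39z²
  so R(z) = 1 + z + 20/39z².

Boundary: |R(x)|=1, x<0.
x=-0.36: |R|=0.7065
R=1: x+20/39x²=0 ⇒ x=−39/20=-1.9500; min R=1−1/(4·20/39)=0.5125>−1
Confirm numerically:
  x=-1.895: |R|=0.94655 <1
  x=-1.788: |R|=0.85146 <1
  x=-1.782: |R|=0.84647 <1
  x=-2.445: |R|=1.62065 >1
  x=-2.269: |R|=1.37119 >1
  x=-2.134: |R|=1.20136 >1
Interval (-1.9500, 0).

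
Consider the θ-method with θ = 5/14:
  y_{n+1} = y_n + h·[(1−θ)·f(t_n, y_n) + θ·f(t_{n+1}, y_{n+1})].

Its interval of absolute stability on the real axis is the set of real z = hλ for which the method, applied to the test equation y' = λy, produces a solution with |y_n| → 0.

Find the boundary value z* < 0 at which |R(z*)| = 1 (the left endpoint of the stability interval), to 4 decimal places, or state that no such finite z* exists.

Set f=λy, z=hλ:
  y_{n+1} = y_n + z·[9/14·y_n + 5/14·y_{n+1}] ⇒ (1 − 5/14z)y_{n+1} = (1 + 9/14z)y_n
  Hence R(z) = (1 + 9/14z)/(1 − 5/14z).

Need |R(x)|<1, x<0.
x=-0.31: |R|=0.7209
R=−1: 1+9/14x = −1+5/14x ⇒ -2/7x=2 ⇒ x=2/(-2/7)=-7.0000
Confirm numerically:
  x=-4.900: |R|=0.78182 <1
  x=-4.375: |R|=0.70732 <1
  x=-4.002: |R|=0.64740 <1
  x=-2.891: |R|=0.42239 <1
  x=-7.483: |R|=1.03758 >1
  x=-7.170: |R|=1.01364 >1
  x=-7.077: |R|=1.00624 >1
Interval (-7.0000, 0).

left endpoint -7.0000.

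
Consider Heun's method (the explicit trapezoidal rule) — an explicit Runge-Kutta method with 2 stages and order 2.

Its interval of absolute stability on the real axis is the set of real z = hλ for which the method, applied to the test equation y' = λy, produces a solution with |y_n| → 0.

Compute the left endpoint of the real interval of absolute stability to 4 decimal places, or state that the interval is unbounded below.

With y'=λy (z=hλ):
  order 2, 2-stage ⇒ R(z)=1+z+z^2/2
  (e.g. R(-0.55)=0.60125, |R|=0.60125)

Find x<0 with |R(x)|<1.
x=-0.55: |R|=0.6013
|R(-1.92)|=0.9232 |R(-1.42)|=0.5882 |R(-1.01)|=0.5000
Bisect:
  x_lo=-2.8491 |R|=2.2096  x_hi=-0.3614 |R|=0.7039
  mid=-1.60525 |R|=0.68316 →hi
  mid=-2.22719 |R|=1.25300 →lo
  mid=-1.91622 |R|=0.91973 →hi
  mid=-2.07170 |R|=1.07428 →lo
  mid=-1.99396 |R|=0.99398 →hi
  mid=-2.03283 |R|=1.03337 →lo
  mid=-2.01340 |R|=1.01349 →lo
  mid=-2.00368 |R|=1.00369 →lo
  ...
  [-2.00004,-1.99988] ⇒ x*=-2.0000
So |R|<1 on (-2.0000, 0).

left endpoint -2.0000.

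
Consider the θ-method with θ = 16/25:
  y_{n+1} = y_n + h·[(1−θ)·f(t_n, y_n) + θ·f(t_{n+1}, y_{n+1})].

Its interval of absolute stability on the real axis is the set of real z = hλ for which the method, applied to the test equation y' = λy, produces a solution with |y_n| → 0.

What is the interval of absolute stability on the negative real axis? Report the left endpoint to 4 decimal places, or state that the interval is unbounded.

(−∞, 0) — no finite endpoint.

Set f=λy, z=hλ:
  y_{n+1} = y_n + z·[9/25·y_n + 16/25·y_{n+1}] ⇒ (1 − 16/25z)y_{n+1} = (1 + 9/25z)y_n
  ⇒ R(z) = (1 + 9/25z)/(1 − 16/25z).

Solve |R(x)|<1 on ℝ⁻.
x=-0.88: |R|=0.4371
x=-2: |R|=0.1228
x=-10: |R|=0.3514
x=-100: |R|=0.5385
θ=16/25≥1/2 ⇒ |1+9/25x|<|1−16/25x| ∀x<0 ⇒ unbounded interval.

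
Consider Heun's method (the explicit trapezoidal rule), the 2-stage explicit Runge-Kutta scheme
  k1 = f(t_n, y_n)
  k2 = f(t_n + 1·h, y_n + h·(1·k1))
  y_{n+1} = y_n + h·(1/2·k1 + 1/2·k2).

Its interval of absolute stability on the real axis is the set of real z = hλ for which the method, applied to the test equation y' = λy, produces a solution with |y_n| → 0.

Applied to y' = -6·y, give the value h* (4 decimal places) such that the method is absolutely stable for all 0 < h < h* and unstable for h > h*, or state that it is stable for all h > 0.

On y'=λy, z=hλ:
  order 2, 2-stage ⇒ R(z)=1+z+z^2/2
  (e.g. R(-0.75)=0.53125, |R|=0.53125)

Solve |R(x)|<1 on ℝ⁻.
x=-0.75: |R|=0.5312
|R(-1.49)|=0.6200 |R(-1.18)|=0.5162 |R(-0.51)|=0.6200
Bisect:
  x_lo=-2.7672 |R|=2.0615  x_hi=-0.3145 |R|=0.7350
  mid=-1.54081 |R|=0.64624 →hi
  mid=-2.15399 |R|=1.16585 →lo
  mid=-1.84740 |R|=0.85905 →hi
  mid=-2.00070 |R|=1.00070 →lo
  mid=-1.92405 |R|=0.92694 →hi
  mid=-1.96238 |R|=0.96308 →hi
  mid=-1.98154 |R|=0.98171 →hi
  ...
  [-2.00010,-1.99995] ⇒ x*=-2.0000
So |R|<1 on (-2.0000, 0).

(-2.0000,0); λ=-6 ⇒ h* = 0.3333.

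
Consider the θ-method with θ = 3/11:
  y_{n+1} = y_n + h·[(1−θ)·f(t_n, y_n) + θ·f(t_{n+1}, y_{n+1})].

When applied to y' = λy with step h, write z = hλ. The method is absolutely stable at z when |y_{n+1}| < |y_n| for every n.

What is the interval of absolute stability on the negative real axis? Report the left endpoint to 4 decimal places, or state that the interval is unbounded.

(-4.4000, 0).

On y'=λy, z=hλ:
  y_{n+1} = y_n + z·[8/11·y_n + 3/11·y_{n+1}] ⇒ (1 − 3/11z)y_{n+1} = (1 + 8/11z)y_n
  Hence R(z) = (1 + 8/11z)/(1 − 3/11z).

Boundary: |R(x)|=1, x<0.
x=-0.99: |R|=0.2205
R=−1: 1+8/11x = −1+3/11x ⇒ -5/11x=2 ⇒ x=2/(-5/11)=-4.4000
Confirm numerically:
  x=-4.298: |R|=0.97866 <1
  x=-4.275: |R|=0.97377 <1
  x=-3.455: |R|=0.77884 <1
  x=-2.162: |R|=0.36006 <1
  x=-4.912: |R|=1.09947 >1
  x=-4.778: |R|=1.07460 >1
  x=-4.444: |R|=1.00904 >1
Interval (-4.4000, 0).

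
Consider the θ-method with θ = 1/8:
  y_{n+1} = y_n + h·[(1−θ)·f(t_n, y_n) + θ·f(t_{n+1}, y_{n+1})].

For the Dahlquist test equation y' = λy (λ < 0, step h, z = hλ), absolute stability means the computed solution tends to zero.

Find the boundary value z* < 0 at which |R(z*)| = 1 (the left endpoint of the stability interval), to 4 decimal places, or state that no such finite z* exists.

With y'=λy (z=hλ):
  y_{n+1} = y_n + z·[7/8·y_n + 1/8·y_{n+1}] ⇒ (1 − 1/8z)y_{n+1} = (1 + 7/8z)y_n
  R(z) = (1 + 7/8z)/(1 − 1/8z).

Solve |R(x)|<1 on ℝ⁻.
x=-0.99: |R|=0.1190
R=−1: 1+7/8x = −1+1/8x ⇒ -3/4x=2 ⇒ x=2/(-3/4)=-2.6667
Confirm numerically:
  x=-2.480: |R|=0.89313 <1
  x=-2.320: |R|=0.79845 <1
  x=-1.666: |R|=0.37885 <1
  x=-1.332: |R|=0.14188 <1
  x=-3.252: |R|=1.31212 >1
  x=-3.210: |R|=1.29081 >1
  x=-2.931: |R|=1.14509 >1
So |R|<1 on (-2.6667, 0).

z* = -2.6667.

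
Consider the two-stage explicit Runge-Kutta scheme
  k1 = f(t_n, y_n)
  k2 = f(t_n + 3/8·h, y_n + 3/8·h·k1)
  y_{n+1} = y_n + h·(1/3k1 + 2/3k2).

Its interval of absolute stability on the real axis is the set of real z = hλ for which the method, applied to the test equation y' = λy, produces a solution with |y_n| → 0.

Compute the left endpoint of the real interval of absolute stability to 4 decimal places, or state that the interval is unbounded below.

With y'=λy (z=hλ):
  k1=λy_n ⇒ h·k1=z·y_n;  k2=λ(1+3/8z)y_n ⇒ h·k2=z(1+3/8z)y_n
  y_{n+1}/y_n = 1 + 1/3z + 2/3z(1+3/8z) = 1 + z + 1/4z²
  Hence R(z) = 1 + z + 1/4z².

Boundary: |R(x)|=1, x<0.
x=-1.7: |R|=0.0225
R=1: x+1/4x²=0 ⇒ x=−4=-4.0000; min R=1−1/(4·1/4)=0.0000>−1
Confirm numerically:
  x=-3.975: |R|=0.97516 <1
  x=-2.982: |R|=0.24108 <1
  x=-2.180: |R|=0.00810 <1
  x=-4.550: |R|=1.62562 >1
  x=-4.252: |R|=1.26788 >1
So |R|<1 on (-4.0000, 0).

left endpoint -4.0000.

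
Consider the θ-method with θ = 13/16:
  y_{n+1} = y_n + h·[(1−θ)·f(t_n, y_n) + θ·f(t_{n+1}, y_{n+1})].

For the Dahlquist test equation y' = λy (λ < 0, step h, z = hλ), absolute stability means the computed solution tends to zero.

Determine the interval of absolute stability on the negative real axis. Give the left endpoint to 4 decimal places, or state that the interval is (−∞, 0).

Set f=λy, z=hλ:
  y_{n+1} = y_n + z·[3/16·y_n + 13/16·y_{n+1}] ⇒ (1 − 13/16z)y_{n+1} = (1 + 3/16z)y_n
  ⇒ R(z) = (1 + 3/16z)/(1 − 13/16z).

Solve |R(x)|<1 on ℝ⁻.
x=-1.56: |R|=0.3120
x=-2: |R|=0.2381
x=-10: |R|=0.0959
x=-100: |R|=0.2158
θ=13/16≥1/2 ⇒ |1+3/16x|<|1−13/16x| ∀x<0 ⇒ unbounded interval.

(−∞, 0) — no finite endpoint.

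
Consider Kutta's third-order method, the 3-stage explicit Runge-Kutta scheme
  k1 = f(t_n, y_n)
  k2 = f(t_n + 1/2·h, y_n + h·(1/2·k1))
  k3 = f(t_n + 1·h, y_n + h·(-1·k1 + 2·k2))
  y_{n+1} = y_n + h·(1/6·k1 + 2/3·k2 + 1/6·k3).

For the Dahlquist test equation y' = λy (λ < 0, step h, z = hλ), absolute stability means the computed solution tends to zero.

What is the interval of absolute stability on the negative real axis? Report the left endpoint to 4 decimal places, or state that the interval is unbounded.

Set f=λy, z=hλ:
  order 3, 3-stage ⇒ R(z)=1+z+z^2/2+z^3/6
  (e.g. R(-0.44)=0.64260, |R|=0.64260)

Boundary: |R(x)|=1, x<0.
x=-0.44: |R|=0.6426
|R(-2.87)|=1.6915 |R(-2.74)|=1.4147 |R(-2.59)|=1.1316
Bisect:
  x_lo=-3.1486 |R|=2.3943  x_hi=-0.2200 |R|=0.8024
  mid=-1.68433 |R|=0.06224 →hi
  mid=-2.41649 |R|=0.84859 →hi
  mid=-2.78257 |R|=1.50199 →lo
  mid=-2.59953 |R|=1.14850 →lo
  mid=-2.50801 |R|=0.99223 →hi
  mid=-2.55377 |R|=1.06874 →lo
  mid=-2.53089 |R|=1.03008 →lo
  mid=-2.51945 |R|=1.01106 →lo
  mid=-2.51373 |R|=1.00162 →lo
  ...
  [-2.51284,-2.51266] ⇒ x*=-2.5127
Interval (-2.5127, 0).

z∈(-2.5127,0).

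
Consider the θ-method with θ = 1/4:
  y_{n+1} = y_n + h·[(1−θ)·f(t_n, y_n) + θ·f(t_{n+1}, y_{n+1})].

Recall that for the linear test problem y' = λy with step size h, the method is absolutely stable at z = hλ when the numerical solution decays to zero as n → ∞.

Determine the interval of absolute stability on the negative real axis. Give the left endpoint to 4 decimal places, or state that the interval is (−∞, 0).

z∈(-4.0000,0).

Set f=λy, z=hλ:
  y_{n+1} = y_n + z·[3/4·y_n + 1/4·y_{n+1}] ⇒ (1 − 1/4z)y_{n+1} = (1 + 3/4z)y_n
  so R(z) = (1 + 3/4z)/(1 − 1/4z).

Boundary: |R(x)|=1, x<0.
x=-1.51: |R|=0.0962
R=−1: 1+3/4x = −1+1/4x ⇒ -1/2x=2 ⇒ x=2/(-1/2)=-4.0000
Confirm numerically:
  x=-3.752: |R|=0.93602 <1
  x=-3.647: |R|=0.90768 <1
  x=-3.492: |R|=0.86439 <1
  x=-4.553: |R|=1.12931 >1
  x=-4.434: |R|=1.10292 >1
Stable set (-4.0000, 0).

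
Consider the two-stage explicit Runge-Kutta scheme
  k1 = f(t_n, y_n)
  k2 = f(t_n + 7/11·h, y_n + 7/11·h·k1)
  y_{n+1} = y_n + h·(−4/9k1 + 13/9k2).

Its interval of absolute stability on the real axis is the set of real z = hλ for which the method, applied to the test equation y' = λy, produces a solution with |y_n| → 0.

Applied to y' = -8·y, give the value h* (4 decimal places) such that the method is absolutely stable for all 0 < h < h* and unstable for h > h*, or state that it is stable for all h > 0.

(-1.0879,0); λ=-8 ⇒ h* = (99/91)/8 = 0.1360.

On y'=λy, z=hλ:
  k1=λy_n ⇒ h·k1=z·y_n;  k2=λ(1+7/11z)y_n ⇒ h·k2=z(1+7/11z)y_n
  y_{n+1}/y_n = 1 − 4/9z + 13/9z(1+7/11z) = 1 + z + 91/99z²
  Hence R(z) = 1 + z + 91/99z².

Need |R(x)|<1, x<0.
x=-0.77: |R|=0.7750
R=1: x+91/99x²=0 ⇒ x=−99/91=-1.0879; min R=1−1/(4·91/99)=0.7280>−1
Confirm numerically:
  x=-1.018: |R|=0.93458 <1
  x=-0.934: |R|=0.86786 <1
  x=-0.574: |R|=0.72885 <1
  x=-1.536: |R|=1.63265 >1
  x=-1.461: |R|=1.50103 >1
Interval (-1.0879, 0).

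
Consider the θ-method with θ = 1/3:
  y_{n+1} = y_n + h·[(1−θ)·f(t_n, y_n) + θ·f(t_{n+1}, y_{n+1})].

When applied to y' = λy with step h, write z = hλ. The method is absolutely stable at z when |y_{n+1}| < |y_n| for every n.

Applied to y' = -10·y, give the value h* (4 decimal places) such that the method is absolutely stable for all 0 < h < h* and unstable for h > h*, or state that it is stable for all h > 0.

(-6.0000,0); λ=-10 ⇒ h* = (6)/10 = 0.6000.

On y'=λy, z=hλ:
  y_{n+1} = y_n + z·[2/3·y_n + 1/3·y_{n+1}] ⇒ (1 − 1/3z)y_{n+1} = (1 + 2/3z)y_n
  so R(z) = (1 + 2/3z)/(1 − 1/3z).

Solve |R(x)|<1 on ℝ⁻.
x=-1.44: |R|=0.0270
R=−1: 1+2/3x = −1+1/3x ⇒ -1/3x=2 ⇒ x=2/(-1/3)=-6.0000
Confirm numerically:
  x=-4.580: |R|=0.81266 <1
  x=-4.107: |R|=0.73364 <1
  x=-3.045: |R|=0.51117 <1
  x=-2.970: |R|=0.49246 <1
  x=-6.487: |R|=1.05133 >1
  x=-6.441: |R|=1.04671 >1
Interval (-6.0000, 0).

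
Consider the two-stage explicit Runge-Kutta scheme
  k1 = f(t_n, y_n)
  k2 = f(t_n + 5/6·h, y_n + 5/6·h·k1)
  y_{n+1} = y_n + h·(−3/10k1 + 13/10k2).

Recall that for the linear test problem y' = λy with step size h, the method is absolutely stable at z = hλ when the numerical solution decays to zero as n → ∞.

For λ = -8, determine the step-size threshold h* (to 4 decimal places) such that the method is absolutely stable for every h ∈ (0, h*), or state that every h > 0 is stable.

(-0.9231,0); λ=-8 ⇒ h* = (12/13)/8 = 0.1154.

Test eqn y'=λy, z=hλ:
  k1=λy_n ⇒ h·k1=z·y_n;  k2=λ(1+5/6z)y_n ⇒ h·k2=z(1+5/6z)y_n
  y_{n+1}/y_n = 1 − 3/10z + 13/10z(1+5/6z) = 1 + z + 13/12z²
  Hence R(z) = 1 + z + 13/12z².

Boundary: |R(x)|=1, x<0.
x=-0.52: |R|=0.7729
R=1: x+13/12x²=0 ⇒ x=−12/13=-0.9231; min R=1−1/(4·13/12)=0.7692>−1
Confirm numerically:
  x=-0.821: |R|=0.90921 <1
  x=-0.628: |R|=0.79925 <1
  x=-0.370: |R|=0.77831 <1
  x=-1.463: |R|=1.85573 >1
  x=-1.031: |R|=1.12054 >1
  x=-1.025: |R|=1.11318 >1
Interval (-0.9231, 0).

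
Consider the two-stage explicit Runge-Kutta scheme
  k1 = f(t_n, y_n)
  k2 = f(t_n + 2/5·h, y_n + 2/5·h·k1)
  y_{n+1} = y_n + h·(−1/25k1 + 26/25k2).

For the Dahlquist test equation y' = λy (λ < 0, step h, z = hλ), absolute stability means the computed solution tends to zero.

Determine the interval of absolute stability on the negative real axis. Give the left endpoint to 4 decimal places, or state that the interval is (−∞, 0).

(-2.4038, 0).

Set f=λy, z=hλ:
  k1=λy_n ⇒ h·k1=z·y_n;  k2=λ(1+2/5z)y_n ⇒ h·k2=z(1+2/5z)y_n
  y_{n+1}/y_n = 1 − 1/25z + 26/25z(1+2/5z) = 1 + z + 52/125z²
  Hence R(z) = 1 + z + 52/125z².

Find x<0 with |R(x)|<1.
x=-1.31: |R|=0.4039
R=1: x+52/125x²=0 ⇒ x=−125/52=-2.4038; min R=1−1/(4·52/125)=0.3990>−1
Confirm numerically:
  x=-2.108: |R|=0.74056 <1
  x=-1.701: |R|=0.50265 <1
  x=-1.243: |R|=0.39974 <1
  x=-2.902: |R|=1.60139 >1
  x=-2.668: |R|=1.29318 >1
Stable set (-2.4038, 0).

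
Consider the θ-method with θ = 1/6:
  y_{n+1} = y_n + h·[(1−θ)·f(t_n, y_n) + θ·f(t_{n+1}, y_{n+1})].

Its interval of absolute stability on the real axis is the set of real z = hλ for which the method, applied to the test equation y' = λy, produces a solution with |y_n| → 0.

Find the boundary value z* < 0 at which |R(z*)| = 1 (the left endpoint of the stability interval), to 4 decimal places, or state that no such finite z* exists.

With y'=λy (z=hλ):
  y_{n+1} = y_n + z·[5/6·y_n + 1/6·y_{n+1}] ⇒ (1 − 1/6z)y_{n+1} = (1 + 5/6z)y_n
  so R(z) = (1 + 5/6z)/(1 − 1/6z).

Find x<0 with |R(x)|<1.
x=-1.79: |R|=0.3787
R=−1: 1+5/6x = −1+1/6x ⇒ -2/3x=2 ⇒ x=2/(-2/3)=-3.0000
Confirm numerically:
  x=-2.287: |R|=0.65585 <1
  x=-1.962: |R|=0.47852 <1
  x=-1.855: |R|=0.41693 <1
  x=-3.578: |R|=1.24139 >1
  x=-3.129: |R|=1.05652 >1
  x=-3.115: |R|=1.05047 >1
So |R|<1 on (-3.0000, 0).

left endpoint -3.0000.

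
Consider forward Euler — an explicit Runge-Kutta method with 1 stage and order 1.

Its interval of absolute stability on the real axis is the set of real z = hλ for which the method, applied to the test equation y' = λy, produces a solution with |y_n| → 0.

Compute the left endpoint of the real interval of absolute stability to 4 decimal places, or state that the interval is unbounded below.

Set f=λy, z=hλ:
  order 1, 1-stage ⇒ R(z)=1+z
  (e.g. R(-1.11)=-0.11000, |R|=0.11000)

Need |R(x)|<1, x<0.
x=-1.11: |R|=0.1100
|R(-2.33)|=1.3300 |R(-2.24)|=1.2400 |R(-0.95)|=0.0500
Bisect:
  x_lo=-2.8700 |R|=1.8700  x_hi=-0.3161 |R|=0.6839
  mid=-1.59307 |R|=0.59307 →hi
  mid=-2.23155 |R|=1.23155 →lo
  mid=-1.91231 |R|=0.91231 →hi
  mid=-2.07193 |R|=1.07193 →lo
  mid=-1.99212 |R|=0.99212 →hi
  mid=-2.03202 |R|=1.03202 →lo
  mid=-2.01207 |R|=1.01207 →lo
  ...
  [-2.00007,-1.99991] ⇒ x*=-2.0000
Stable set (-2.0000, 0).

z* = -2.0000.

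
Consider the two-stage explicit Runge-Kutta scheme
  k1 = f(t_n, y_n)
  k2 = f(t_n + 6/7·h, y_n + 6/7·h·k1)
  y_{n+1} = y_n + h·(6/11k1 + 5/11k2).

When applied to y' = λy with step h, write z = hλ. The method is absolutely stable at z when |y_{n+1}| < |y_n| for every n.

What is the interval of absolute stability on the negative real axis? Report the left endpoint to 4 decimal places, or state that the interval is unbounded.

Set f=λy, z=hλ:
  k1=λy_n ⇒ h·k1=z·y_n;  k2=λ(1+6/7z)y_n ⇒ h·k2=z(1+6/7z)y_n
  y_{n+1}/y_n = 1 + 6/11z + 5/11z(1+6/7z) = 1 + z + 30/77z²
  R(z) = 1 + z + 30/77z².

Solve |R(x)|<1 on ℝ⁻.
x=-0.69: |R|=0.4955
R=1: x+30/77x²=0 ⇒ x=−77/30=-2.5667; min R=1−1/(4·30/77)=0.3583>−1
Confirm numerically:
  x=-2.349: |R|=0.80079 <1
  x=-1.821: |R|=0.47096 <1
  x=-1.641: |R|=0.40817 <1
  x=-2.827: |R|=1.28674 >1
  x=-2.781: |R|=1.23223 >1
So |R|<1 on (-2.5667, 0).

z∈(-2.5667,0).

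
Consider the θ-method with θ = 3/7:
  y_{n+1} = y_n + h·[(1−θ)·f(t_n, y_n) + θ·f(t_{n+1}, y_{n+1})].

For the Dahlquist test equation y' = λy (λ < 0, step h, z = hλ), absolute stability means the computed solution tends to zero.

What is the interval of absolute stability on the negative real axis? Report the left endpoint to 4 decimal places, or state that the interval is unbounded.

With y'=λy (z=hλ):
  y_{n+1} = y_n + z·[4/7·y_n + 3/7·y_{n+1}] ⇒ (1 − 3/7z)y_{n+1} = (1 + 4/7z)y_n
  R(z) = (1 + 4/7z)/(1 − 3/7z).

Need |R(x)|<1, x<0.
x=-1.31: |R|=0.1610
R=−1: 1+4/7x = −1+3/7x ⇒ -1/7x=2 ⇒ x=2/(-1/7)=-14.0000
Confirm numerically:
  x=-12.423: |R|=0.96438 <1
  x=-7.906: |R|=0.80161 <1
  x=-6.206: |R|=0.69576 <1
  x=-5.819: |R|=0.66549 <1
  x=-14.410: |R|=1.00816 >1
  x=-14.190: |R|=1.00383 >1
  x=-14.151: |R|=1.00305 >1
Interval (-14.0000, 0).

(-14.0000, 0).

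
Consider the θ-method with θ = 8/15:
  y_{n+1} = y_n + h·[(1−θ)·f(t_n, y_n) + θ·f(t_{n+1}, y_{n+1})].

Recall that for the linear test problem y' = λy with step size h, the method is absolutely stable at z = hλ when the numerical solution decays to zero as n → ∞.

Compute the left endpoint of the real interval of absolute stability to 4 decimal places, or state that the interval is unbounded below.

On y'=λy, z=hλ:
  y_{n+1} = y_n + z·[7/15·y_n + 8/15·y_{n+1}] ⇒ (1 − 8/15z)y_{n+1} = (1 + 7/15z)y_n
  so R(z) = (1 + 7/15z)/(1 − 8/15z).

Boundary: |R(x)|=1, x<0.
x=-0.7: |R|=0.4903
x=-2: |R|=0.0323
x=-10: |R|=0.5789
x=-100: |R|=0.8405
θ=8/15≥1/2 ⇒ |1+7/15x|<|1−8/15x| ∀x<0 ⇒ stable on all of ℝ⁻.

unbounded; (−∞, 0).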